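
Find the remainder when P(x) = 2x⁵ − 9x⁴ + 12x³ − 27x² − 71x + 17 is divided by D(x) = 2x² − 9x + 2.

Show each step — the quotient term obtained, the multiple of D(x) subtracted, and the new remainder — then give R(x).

R(x) = −1

Step 1: lead(2x⁵ − 9x⁴ + 12x³ − 27x² − 71x + 17) ÷ lead(D) = 2x⁵ ÷ 2x² = x³. Subtract (x³)·D = 2x⁵ − 9x⁴ + 2x³. Remainder: 10x³ − 27x² − 71x + 17.
Step 2: lead(10x³ − 27x² − 71x + 17) ÷ lead(D) = 10x³ ÷ 2x² = 5x. Subtract (5x)·D = 10x³ − 45x² + 10x. Remainder: 18x² − 81x + 17.
Step 3: lead(18x² − 81x + 17) ÷ lead(D) = 18x² ÷ 2x² = 9. Subtract (9)·D = 18x² − 81x + 18. Remainder: −1.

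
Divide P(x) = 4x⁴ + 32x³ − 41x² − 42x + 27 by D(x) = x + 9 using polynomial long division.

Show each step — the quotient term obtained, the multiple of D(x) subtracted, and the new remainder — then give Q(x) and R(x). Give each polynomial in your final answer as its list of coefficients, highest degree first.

Q = [4, -4, -5, 3]; R = [0]

Step 1: lead(4x⁴ + 32x³ − 41x² − 42x + 27) ÷ lead(D) = 4x⁴ ÷ x = 4x³. Subtract (4x³)·D = 4x⁴ + 36x³. Remainder: −4x³ − 41x² − 42x + 27.
Step 2: lead(−4x³ − 41x² − 42x + 27) ÷ lead(D) = −4x³ ÷ x = −4x². Subtract (−4x²)·D = −4x³ − 36x². Remainder: −5x² − 42x + 27.
Step 3: lead(−5x² − 42x + 27) ÷ lead(D) = −5x² ÷ x = −5x. Subtract (−5x)·D = −5x² − 45x. Remainder: 3x + 27.
Step 4: lead(3x + 27) ÷ lead(D) = 3x ÷ x = 3. Subtract (3)·D = 3x + 27. Remainder: 0.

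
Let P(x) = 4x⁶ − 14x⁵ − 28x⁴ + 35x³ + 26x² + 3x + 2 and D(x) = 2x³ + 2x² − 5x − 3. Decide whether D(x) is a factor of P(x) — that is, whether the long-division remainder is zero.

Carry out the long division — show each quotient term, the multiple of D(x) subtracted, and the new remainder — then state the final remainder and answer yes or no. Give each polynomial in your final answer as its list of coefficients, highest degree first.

Step 1: lead(4x⁶ − 14x⁵ − 28x⁴ + 35x³ + 26x² + 3x + 2) ÷ lead(D) = 4x⁶ ÷ 2x³ = 2x³. Subtract (2x³)·D = 4x⁶ + 4x⁵ − 10x⁴ − 6x³. Remainder: −18x⁵ − 18x⁴ + 41x³ + 26x² + 3x + 2.
Step 2: lead(−18x⁵ − 18x⁴ + 41x³ + 26x² + 3x + 2) ÷ lead(D) = −18x⁵ ÷ 2x³ = −9x². Subtract (−9x²)·D = −18x⁵ − 18x⁴ + 45x³ + 27x². Remainder: −4x³ − x² + 3x + 2.
Step 3: lead(−4x³ − x² + 3x + 2) ÷ lead(D) = −4x³ ÷ 2x³ = −2. Subtract (−2)·D = −4x³ − 4x² + 10x + 6. Remainder: 3x² − 7x − 4.

R = [3, -7, -4], so D(x) is not a factor of P(x). no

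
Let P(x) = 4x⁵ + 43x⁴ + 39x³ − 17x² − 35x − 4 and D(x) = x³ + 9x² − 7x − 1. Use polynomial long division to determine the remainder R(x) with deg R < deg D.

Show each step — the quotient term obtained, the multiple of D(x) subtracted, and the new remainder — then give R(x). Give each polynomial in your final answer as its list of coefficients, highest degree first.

R = [0]

Step 1: lead(4x⁵ + 43x⁴ + 39x³ − 17x² − 35x − 4) ÷ lead(D) = 4x⁵ ÷ x³ = 4x². Subtract (4x²)·D = 4x⁵ + 36x⁴ − 28x³ − 4x². Remainder: 7x⁴ + 67x³ − 13x² − 35x − 4.
Step 2: lead(7x⁴ + 67x³ − 13x² − 35x − 4) ÷ lead(D) = 7x⁴ ÷ x³ = 7x. Subtract (7x)·D = 7x⁴ + 63x³ − 49x² − 7x. Remainder: 4x³ + 36x² − 28x − 4.
Step 3: lead(4x³ + 36x² − 28x − 4) ÷ lead(D) = 4x³ ÷ x³ = 4. Subtract (4)·D = 4x³ + 36x² − 28x − 4. Remainder: 0.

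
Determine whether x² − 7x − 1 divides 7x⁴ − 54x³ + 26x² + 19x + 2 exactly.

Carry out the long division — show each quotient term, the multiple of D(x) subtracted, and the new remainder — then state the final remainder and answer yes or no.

Step 1: lead(7x⁴ − 54x³ + 26x² + 19x + 2) ÷ lead(D) = 7x⁴ ÷ x² = 7x². Subtract (7x²)·D = 7x⁴ − 49x³ − 7x². Remainder: −5x³ + 33x² + 19x + 2.
Step 2: lead(−5x³ + 33x² + 19x + 2) ÷ lead(D) = −5x³ ÷ x² = −5x. Subtract (−5x)·D = −5x³ + 35x² + 5x. Remainder: −2x² + 14x + 2.
Step 3: lead(−2x² + 14x + 2) ÷ lead(D) = −2x² ÷ x² = −2. Subtract (−2)·D = −2x² + 14x + 2. Remainder: 0.

R(x) = 0, so D(x) is a factor of P(x). yes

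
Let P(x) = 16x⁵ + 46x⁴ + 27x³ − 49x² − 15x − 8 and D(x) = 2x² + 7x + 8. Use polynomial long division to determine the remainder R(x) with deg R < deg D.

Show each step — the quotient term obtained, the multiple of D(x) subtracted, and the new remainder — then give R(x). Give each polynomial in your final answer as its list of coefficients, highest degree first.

Step 1: lead(16x⁵ + 46x⁴ + 27x³ − 49x² − 15x − 8) ÷ lead(D) = 16x⁵ ÷ 2x² = 8x³. Subtract (8x³)·D = 16x⁵ + 56x⁴ + 64x³. Remainder: −10x⁴ − 37x³ − 49x² − 15x − 8.
Step 2: lead(−10x⁴ − 37x³ − 49x² − 15x − 8) ÷ lead(D) = −10x⁴ ÷ 2x² = −5x². Subtract (−5x²)·D = −10x⁴ − 35x³ − 40x². Remainder: −2x³ − 9x² − 15x − 8.
Step 3: lead(−2x³ − 9x² − 15x − 8) ÷ lead(D) = −2x³ ÷ 2x² = −x. Subtract (−x)·D = −2x³ − 7x² − 8x. Remainder: −2x² − 7x − 8.
Step 4: lead(−2x² − 7x − 8) ÷ lead(D) = −2x² ÷ 2x² = −1. Subtract (−1)·D = −2x² − 7x − 8. Remainder: 0.

R = [0]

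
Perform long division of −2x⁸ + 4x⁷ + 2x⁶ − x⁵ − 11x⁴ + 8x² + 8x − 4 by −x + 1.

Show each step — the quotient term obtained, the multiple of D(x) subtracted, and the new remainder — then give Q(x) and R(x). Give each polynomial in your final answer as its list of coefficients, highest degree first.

Q = [2, -2, -4, -3, 8, 8, 0, -8]; R = [4]

Step 1: lead(−2x⁸ + 4x⁷ + 2x⁶ − x⁵ − 11x⁴ + 8x² + 8x − 4) ÷ lead(D) = −2x⁸ ÷ −x = 2x⁷. Subtract (2x⁷)·D = −2x⁸ + 2x⁷. Remainder: 2x⁷ + 2x⁶ − x⁵ − 11x⁴ + 8x² + 8x − 4.
Step 2: lead(2x⁷ + 2x⁶ − x⁵ − 11x⁴ + 8x² + 8x − 4) ÷ lead(D) = 2x⁷ ÷ −x = −2x⁶. Subtract (−2x⁶)·D = 2x⁷ − 2x⁶. Remainder: 4x⁶ − x⁵ − 11x⁴ + 8x² + 8x − 4.
Step 3: lead(4x⁶ − x⁵ − 11x⁴ + 8x² + 8x − 4) ÷ lead(D) = 4x⁶ ÷ −x = −4x⁵. Subtract (−4x⁵)·D = 4x⁶ − 4x⁵. Remainder: 3x⁵ − 11x⁴ + 8x² + 8x − 4.
Step 4: lead(3x⁵ − 11x⁴ + 8x² + 8x − 4) ÷ lead(D) = 3x⁵ ÷ −x = −3x⁴. Subtract (−3x⁴)·D = 3x⁵ − 3x⁴. Remainder: −8x⁴ + 8x² + 8x − 4.
Step 5: lead(−8x⁴ + 8x² + 8x − 4) ÷ lead(D) = −8x⁴ ÷ −x = 8x³. Subtract (8x³)·D = −8x⁴ + 8x³. Remainder: −8x³ + 8x² + 8x − 4.
Step 6: lead(−8x³ + 8x² + 8x − 4) ÷ lead(D) = −8x³ ÷ −x = 8x². Subtract (8x²)·D = −8x³ + 8x². Remainder: 8x − 4.
Step 7: lead(8x − 4) ÷ lead(D) = 8x ÷ −x = −8. Subtract (−8)·D = 8x − 8. Remainder: 4.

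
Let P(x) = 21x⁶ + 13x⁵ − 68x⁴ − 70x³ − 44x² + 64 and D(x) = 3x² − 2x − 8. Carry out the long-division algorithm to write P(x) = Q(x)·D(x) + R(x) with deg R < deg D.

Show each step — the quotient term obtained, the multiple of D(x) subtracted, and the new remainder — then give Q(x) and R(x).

Step 1: lead(21x⁶ + 13x⁵ − 68x⁴ − 70x³ − 44x² + 64) ÷ lead(D) = 21x⁶ ÷ 3x² = 7x⁴. Subtract (7x⁴)·D = 21x⁶ − 14x⁵ − 56x⁴. Remainder: 27x⁵ − 12x⁴ − 70x³ − 44x² + 64.
Step 2: lead(27x⁵ − 12x⁴ − 70x³ − 44x² + 64) ÷ lead(D) = 27x⁵ ÷ 3x² = 9x³. Subtract (9x³)·D = 27x⁵ − 18x⁴ − 72x³. Remainder: 6x⁴ + 2x³ − 44x² + 64.
Step 3: lead(6x⁴ + 2x³ − 44x² + 64) ÷ lead(D) = 6x⁴ ÷ 3x² = 2x². Subtract (2x²)·D = 6x⁴ − 4x³ − 16x². Remainder: 6x³ − 28x² + 64.
Step 4: lead(6x³ − 28x² + 64) ÷ lead(D) = 6x³ ÷ 3x² = 2x. Subtract (2x)·D = 6x³ − 4x² − 16x. Remainder: −24x² + 16x + 64.
Step 5: lead(−24x² + 16x + 64) ÷ lead(D) = −24x² ÷ 3x² = −8. Subtract (−8)·D = −24x² + 16x + 64. Remainder: 0.

Q(x) = 7x⁴ + 9x³ + 2x² + 2x − 8; R(x) = 0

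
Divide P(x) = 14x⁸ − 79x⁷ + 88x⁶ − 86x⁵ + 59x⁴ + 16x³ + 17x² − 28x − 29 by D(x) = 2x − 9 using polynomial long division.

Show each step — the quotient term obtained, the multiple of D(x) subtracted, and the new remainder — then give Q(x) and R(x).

Step 1: lead(14x⁸ − 79x⁷ + 88x⁶ − 86x⁵ + 59x⁴ + 16x³ + 17x² − 28x − 29) ÷ lead(D) = 14x⁸ ÷ 2x = 7x⁷. Subtract (7x⁷)·D = 14x⁸ − 63x⁷. Remainder: −16x⁷ + 88x⁶ − 86x⁵ + 59x⁴ + 16x³ + 17x² − 28x − 29.
Step 2: lead(−16x⁷ + 88x⁶ − 86x⁵ + 59x⁴ + 16x³ + 17x² − 28x − 29) ÷ lead(D) = −16x⁷ ÷ 2x = −8x⁶. Subtract (−8x⁶)·D = −16x⁷ + 72x⁶. Remainder: 16x⁶ − 86x⁵ + 59x⁴ + 16x³ + 17x² − 28x − 29.
Step 3: lead(16x⁶ − 86x⁵ + 59x⁴ + 16x³ + 17x² − 28x − 29) ÷ lead(D) = 16x⁶ ÷ 2x = 8x⁵. Subtract (8x⁵)·D = 16x⁶ − 72x⁵. Remainder: −14x⁵ + 59x⁴ + 16x³ + 17x² − 28x − 29.
Step 4: lead(−14x⁵ + 59x⁴ + 16x³ + 17x² − 28x − 29) ÷ lead(D) = −14x⁵ ÷ 2x = −7x⁴. Subtract (−7x⁴)·D = −14x⁵ + 63x⁴. Remainder: −4x⁴ + 16x³ + 17x² − 28x − 29.
Step 5: lead(−4x⁴ + 16x³ + 17x² − 28x − 29) ÷ lead(D) = −4x⁴ ÷ 2x = −2x³. Subtract (−2x³)·D = −4x⁴ + 18x³. Remainder: −2x³ + 17x² − 28x − 29.
Step 6: lead(−2x³ + 17x² − 28x − 29) ÷ lead(D) = −2x³ ÷ 2x = −x². Subtract (−x²)·D = −2x³ + 9x². Remainder: 8x² − 28x − 29.
Step 7: lead(8x² − 28x − 29) ÷ lead(D) = 8x² ÷ 2x = 4x. Subtract (4x)·D = 8x² − 36x. Remainder: 8x − 29.
Step 8: lead(8x − 29) ÷ lead(D) = 8x ÷ 2x = 4. Subtract (4)·D = 8x − 36. Remainder: 7.

Q(x) = 7x⁷ − 8x⁶ + 8x⁵ − 7x⁴ − 2x³ − x² + 4x + 4; R(x) = 7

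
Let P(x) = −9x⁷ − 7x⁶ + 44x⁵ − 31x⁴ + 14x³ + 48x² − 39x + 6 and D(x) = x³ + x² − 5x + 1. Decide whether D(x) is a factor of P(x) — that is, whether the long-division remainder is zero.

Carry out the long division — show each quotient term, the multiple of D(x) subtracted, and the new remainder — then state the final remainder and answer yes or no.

R(x) = 0, so D(x) is a factor of P(x). yes

Step 1: lead(−9x⁷ − 7x⁶ + 44x⁵ − 31x⁴ + 14x³ + 48x² − 39x + 6) ÷ lead(D) = −9x⁷ ÷ x³ = −9x⁴. Subtract (−9x⁴)·D = −9x⁷ − 9x⁶ + 45x⁵ − 9x⁴. Remainder: 2x⁶ − x⁵ − 22x⁴ + 14x³ + 48x² − 39x + 6.
Step 2: lead(2x⁶ − x⁵ − 22x⁴ + 14x³ + 48x² − 39x + 6) ÷ lead(D) = 2x⁶ ÷ x³ = 2x³. Subtract (2x³)·D = 2x⁶ + 2x⁵ − 10x⁴ + 2x³. Remainder: −3x⁵ − 12x⁴ + 12x³ + 48x² − 39x + 6.
Step 3: lead(−3x⁵ − 12x⁴ + 12x³ + 48x² − 39x + 6) ÷ lead(D) = −3x⁵ ÷ x³ = −3x². Subtract (−3x²)·D = −3x⁵ − 3x⁴ + 15x³ − 3x². Remainder: −9x⁴ − 3x³ + 51x² − 39x + 6.
Step 4: lead(−9x⁴ − 3x³ + 51x² − 39x + 6) ÷ lead(D) = −9x⁴ ÷ x³ = −9x. Subtract (−9x)·D = −9x⁴ − 9x³ + 45x² − 9x. Remainder: 6x³ + 6x² − 30x + 6.
Step 5: lead(6x³ + 6x² − 30x + 6) ÷ lead(D) = 6x³ ÷ x³ = 6. Subtract (6)·D = 6x³ + 6x² − 30x + 6. Remainder: 0.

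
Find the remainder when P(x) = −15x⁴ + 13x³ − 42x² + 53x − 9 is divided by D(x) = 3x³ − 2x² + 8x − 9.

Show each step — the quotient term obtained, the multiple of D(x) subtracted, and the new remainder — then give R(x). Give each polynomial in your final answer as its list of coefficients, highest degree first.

R = [0]

Step 1: lead(−15x⁴ + 13x³ − 42x² + 53x − 9) ÷ lead(D) = −15x⁴ ÷ 3x³ = −5x. Subtract (−5x)·D = −15x⁴ + 10x³ − 40x² + 45x. Remainder: 3x³ − 2x² + 8x − 9.
Step 2: lead(3x³ − 2x² + 8x − 9) ÷ lead(D) = 3x³ ÷ 3x³ = 1. Subtract (1)·D = 3x³ − 2x² + 8x − 9. Remainder: 0.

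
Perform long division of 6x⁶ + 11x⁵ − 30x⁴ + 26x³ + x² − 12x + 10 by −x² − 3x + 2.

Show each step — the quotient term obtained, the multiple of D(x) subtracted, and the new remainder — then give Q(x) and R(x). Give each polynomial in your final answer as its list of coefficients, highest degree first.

Step 1: lead(6x⁶ + 11x⁵ − 30x⁴ + 26x³ + x² − 12x + 10) ÷ lead(D) = 6x⁶ ÷ −x² = −6x⁴. Subtract (−6x⁴)·D = 6x⁶ + 18x⁵ − 12x⁴. Remainder: −7x⁵ − 18x⁴ + 26x³ + x² − 12x + 10.
Step 2: lead(−7x⁵ − 18x⁴ + 26x³ + x² − 12x + 10) ÷ lead(D) = −7x⁵ ÷ −x² = 7x³. Subtract (7x³)·D = −7x⁵ − 21x⁴ + 14x³. Remainder: 3x⁴ + 12x³ + x² − 12x + 10.
Step 3: lead(3x⁴ + 12x³ + x² − 12x + 10) ÷ lead(D) = 3x⁴ ÷ −x² = −3x². Subtract (−3x²)·D = 3x⁴ + 9x³ − 6x². Remainder: 3x³ + 7x² − 12x + 10.
Step 4: lead(3x³ + 7x² − 12x + 10) ÷ lead(D) = 3x³ ÷ −x² = −3x. Subtract (−3x)·D = 3x³ + 9x² − 6x. Remainder: −2x² − 6x + 10.
Step 5: lead(−2x² − 6x + 10) ÷ lead(D) = −2x² ÷ −x² = 2. Subtract (2)·D = −2x² − 6x + 4. Remainder: 6.

Q = [-6, 7, -3, -3, 2]; R = [6]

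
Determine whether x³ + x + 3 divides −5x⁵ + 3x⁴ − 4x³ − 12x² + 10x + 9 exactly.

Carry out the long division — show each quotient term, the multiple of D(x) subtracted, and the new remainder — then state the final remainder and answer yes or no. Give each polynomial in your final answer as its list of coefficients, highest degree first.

Step 1: lead(−5x⁵ + 3x⁴ − 4x³ − 12x² + 10x + 9) ÷ lead(D) = −5x⁵ ÷ x³ = −5x². Subtract (−5x²)·D = −5x⁵ − 5x³ − 15x². Remainder: 3x⁴ + x³ + 3x² + 10x + 9.
Step 2: lead(3x⁴ + x³ + 3x² + 10x + 9) ÷ lead(D) = 3x⁴ ÷ x³ = 3x. Subtract (3x)·D = 3x⁴ + 3x² + 9x. Remainder: x³ + x + 9.
Step 3: lead(x³ + x + 9) ÷ lead(D) = x³ ÷ x³ = 1. Subtract (1)·D = x³ + x + 3. Remainder: 6.

R = [6], so D(x) is not a factor of P(x). no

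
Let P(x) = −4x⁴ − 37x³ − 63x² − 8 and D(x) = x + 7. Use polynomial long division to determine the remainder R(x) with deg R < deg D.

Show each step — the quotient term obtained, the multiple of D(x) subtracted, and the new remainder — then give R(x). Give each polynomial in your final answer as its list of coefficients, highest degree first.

Step 1: lead(−4x⁴ − 37x³ − 63x² − 8) ÷ lead(D) = −4x⁴ ÷ x = −4x³. Subtract (−4x³)·D = −4x⁴ − 28x³. Remainder: −9x³ − 63x² − 8.
Step 2: lead(−9x³ − 63x² − 8) ÷ lead(D) = −9x³ ÷ x = −9x². Subtract (−9x²)·D = −9x³ − 63x². Remainder: −8.

R = [-8]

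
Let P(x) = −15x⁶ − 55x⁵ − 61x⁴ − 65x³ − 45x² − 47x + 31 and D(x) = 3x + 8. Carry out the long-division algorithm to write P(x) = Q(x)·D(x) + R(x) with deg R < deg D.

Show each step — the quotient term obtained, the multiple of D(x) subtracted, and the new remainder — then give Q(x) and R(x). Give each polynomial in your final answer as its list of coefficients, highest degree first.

Q = [-5, -5, -7, -3, -7, 3]; R = [7]

Step 1: lead(−15x⁶ − 55x⁵ − 61x⁴ − 65x³ − 45x² − 47x + 31) ÷ lead(D) = −15x⁶ ÷ 3x = −5x⁵. Subtract (−5x⁵)·D = −15x⁶ − 40x⁵. Remainder: −15x⁵ − 61x⁴ − 65x³ − 45x² − 47x + 31.
Step 2: lead(−15x⁵ − 61x⁴ − 65x³ − 45x² − 47x + 31) ÷ lead(D) = −15x⁵ ÷ 3x = −5x⁴. Subtract (−5x⁴)·D = −15x⁵ − 40x⁴. Remainder: −21x⁴ − 65x³ − 45x² − 47x + 31.
Step 3: lead(−21x⁴ − 65x³ − 45x² − 47x + 31) ÷ lead(D) = −21x⁴ ÷ 3x = −7x³. Subtract (−7x³)·D = −21x⁴ − 56x³. Remainder: −9x³ − 45x² − 47x + 31.
Step 4: lead(−9x³ − 45x² − 47x + 31) ÷ lead(D) = −9x³ ÷ 3x = −3x². Subtract (−3x²)·D = −9x³ − 24x². Remainder: −21x² − 47x + 31.
Step 5: lead(−21x² − 47x + 31) ÷ lead(D) = −21x² ÷ 3x = −7x. Subtract (−7x)·D = −21x² − 56x. Remainder: 9x + 31.
Step 6: lead(9x + 31) ÷ lead(D) = 9x ÷ 3x = 3. Subtract (3)·D = 9x + 24. Remainder: 7.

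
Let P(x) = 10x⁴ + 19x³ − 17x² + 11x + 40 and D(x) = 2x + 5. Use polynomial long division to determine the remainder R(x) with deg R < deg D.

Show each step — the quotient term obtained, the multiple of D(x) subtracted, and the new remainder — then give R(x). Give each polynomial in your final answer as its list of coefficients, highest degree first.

Step 1: lead(10x⁴ + 19x³ − 17x² + 11x + 40) ÷ lead(D) = 10x⁴ ÷ 2x = 5x³. Subtract (5x³)·D = 10x⁴ + 25x³. Remainder: −6x³ − 17x² + 11x + 40.
Step 2: lead(−6x³ − 17x² + 11x + 40) ÷ lead(D) = −6x³ ÷ 2x = −3x². Subtract (−3x²)·D = −6x³ − 15x². Remainder: −2x² + 11x + 40.
Step 3: lead(−2x² + 11x + 40) ÷ lead(D) = −2x² ÷ 2x = −x. Subtract (−x)·D = −2x² − 5x. Remainder: 16x + 40.
Step 4: lead(16x + 40) ÷ lead(D) = 16x ÷ 2x = 8. Subtract (8)·D = 16x + 40. Remainder: 0.

R = [0]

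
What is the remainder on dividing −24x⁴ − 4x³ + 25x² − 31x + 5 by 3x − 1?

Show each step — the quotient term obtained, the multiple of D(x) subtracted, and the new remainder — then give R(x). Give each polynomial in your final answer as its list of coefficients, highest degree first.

Step 1: lead(−24x⁴ − 4x³ + 25x² − 31x + 5) ÷ lead(D) = −24x⁴ ÷ 3x = −8x³. Subtract (−8x³)·D = −24x⁴ + 8x³. Remainder: −12x³ + 25x² − 31x + 5.
Step 2: lead(−12x³ + 25x² − 31x + 5) ÷ lead(D) = −12x³ ÷ 3x = −4x². Subtract (−4x²)·D = −12x³ + 4x². Remainder: 21x² − 31x + 5.
Step 3: lead(21x² − 31x + 5) ÷ lead(D) = 21x² ÷ 3x = 7x. Subtract (7x)·D = 21x² − 7x. Remainder: −24x + 5.
Step 4: lead(−24x + 5) ÷ lead(D) = −24x ÷ 3x = −8. Subtract (−8)·D = −24x + 8. Remainder: −3.

R = [-3]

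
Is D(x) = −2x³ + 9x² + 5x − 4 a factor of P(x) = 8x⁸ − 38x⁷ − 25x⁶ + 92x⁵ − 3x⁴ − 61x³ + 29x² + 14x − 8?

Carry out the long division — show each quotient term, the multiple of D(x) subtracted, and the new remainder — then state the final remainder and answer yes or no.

Step 1: lead(8x⁸ − 38x⁷ − 25x⁶ + 92x⁵ − 3x⁴ − 61x³ + 29x² + 14x − 8) ÷ lead(D) = 8x⁸ ÷ −2x³ = −4x⁵. Subtract (−4x⁵)·D = 8x⁸ − 36x⁷ − 20x⁶ + 16x⁵. Remainder: −2x⁷ − 5x⁶ + 76x⁵ − 3x⁴ − 61x³ + 29x² + 14x − 8.
Step 2: lead(−2x⁷ − 5x⁶ + 76x⁵ − 3x⁴ − 61x³ + 29x² + 14x − 8) ÷ lead(D) = −2x⁷ ÷ −2x³ = x⁴. Subtract (x⁴)·D = −2x⁷ + 9x⁶ + 5x⁵ − 4x⁴. Remainder: −14x⁶ + 71x⁵ + x⁴ − 61x³ + 29x² + 14x − 8.
Step 3: lead(−14x⁶ + 71x⁵ + x⁴ − 61x³ + 29x² + 14x − 8) ÷ lead(D) = −14x⁶ ÷ −2x³ = 7x³. Subtract (7x³)·D = −14x⁶ + 63x⁵ + 35x⁴ − 28x³. Remainder: 8x⁵ − 34x⁴ − 33x³ + 29x² + 14x − 8.
Step 4: lead(8x⁵ − 34x⁴ − 33x³ + 29x² + 14x − 8) ÷ lead(D) = 8x⁵ ÷ −2x³ = −4x². Subtract (−4x²)·D = 8x⁵ − 36x⁴ − 20x³ + 16x². Remainder: 2x⁴ − 13x³ + 13x² + 14x − 8.
Step 5: lead(2x⁴ − 13x³ + 13x² + 14x − 8) ÷ lead(D) = 2x⁴ ÷ −2x³ = −x. Subtract (−x)·D = 2x⁴ − 9x³ − 5x² + 4x. Remainder: −4x³ + 18x² + 10x − 8.
Step 6: lead(−4x³ + 18x² + 10x − 8) ÷ lead(D) = −4x³ ÷ −2x³ = 2. Subtract (2)·D = −4x³ + 18x² + 10x − 8. Remainder: 0.

R(x) = 0, so D(x) is a factor of P(x). yes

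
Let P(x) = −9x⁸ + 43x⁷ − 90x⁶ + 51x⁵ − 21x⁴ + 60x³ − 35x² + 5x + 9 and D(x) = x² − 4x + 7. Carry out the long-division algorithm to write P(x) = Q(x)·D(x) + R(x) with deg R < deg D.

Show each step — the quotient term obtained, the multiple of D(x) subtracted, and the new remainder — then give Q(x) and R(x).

Q(x) = −9x⁶ + 7x⁵ + x⁴ + 6x³ − 4x² + 2x + 1; R(x) = −5x + 2

Step 1: lead(−9x⁸ + 43x⁷ − 90x⁶ + 51x⁵ − 21x⁴ + 60x³ − 35x² + 5x + 9) ÷ lead(D) = −9x⁸ ÷ x² = −9x⁶. Subtract (−9x⁶)·D = −9x⁸ + 36x⁷ − 63x⁶. Remainder: 7x⁷ − 27x⁶ + 51x⁵ − 21x⁴ + 60x³ − 35x² + 5x + 9.
Step 2: lead(7x⁷ − 27x⁶ + 51x⁵ − 21x⁴ + 60x³ − 35x² + 5x + 9) ÷ lead(D) = 7x⁷ ÷ x² = 7x⁵. Subtract (7x⁵)·D = 7x⁷ − 28x⁶ + 49x⁵. Remainder: x⁶ + 2x⁵ − 21x⁴ + 60x³ − 35x² + 5x + 9.
Step 3: lead(x⁶ + 2x⁵ − 21x⁴ + 60x³ − 35x² + 5x + 9) ÷ lead(D) = x⁶ ÷ x² = x⁴. Subtract (x⁴)·D = x⁶ − 4x⁵ + 7x⁴. Remainder: 6x⁵ − 28x⁴ + 60x³ − 35x² + 5x + 9.
Step 4: lead(6x⁵ − 28x⁴ + 60x³ − 35x² + 5x + 9) ÷ lead(D) = 6x⁵ ÷ x² = 6x³. Subtract (6x³)·D = 6x⁵ − 24x⁴ + 42x³. Remainder: −4x⁴ + 18x³ − 35x² + 5x + 9.
Step 5: lead(−4x⁴ + 18x³ − 35x² + 5x + 9) ÷ lead(D) = −4x⁴ ÷ x² = −4x². Subtract (−4x²)·D = −4x⁴ + 16x³ − 28x². Remainder: 2x³ − 7x² + 5x + 9.
Step 6: lead(2x³ − 7x² + 5x + 9) ÷ lead(D) = 2x³ ÷ x² = 2x. Subtract (2x)·D = 2x³ − 8x² + 14x. Remainder: x² − 9x + 9.
Step 7: lead(x² − 9x + 9) ÷ lead(D) = x² ÷ x² = 1. Subtract (1)·D = x² − 4x + 7. Remainder: −5x + 2.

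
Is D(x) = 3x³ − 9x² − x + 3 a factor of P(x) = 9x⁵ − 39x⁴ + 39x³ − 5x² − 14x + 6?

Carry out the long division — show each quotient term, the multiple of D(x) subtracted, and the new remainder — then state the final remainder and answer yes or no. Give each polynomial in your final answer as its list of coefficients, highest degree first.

R = [0], so D(x) is a factor of P(x). yes

Step 1: lead(9x⁵ − 39x⁴ + 39x³ − 5x² − 14x + 6) ÷ lead(D) = 9x⁵ ÷ 3x³ = 3x². Subtract (3x²)·D = 9x⁵ − 27x⁴ − 3x³ + 9x². Remainder: −12x⁴ + 42x³ − 14x² − 14x + 6.
Step 2: lead(−12x⁴ + 42x³ − 14x² − 14x + 6) ÷ lead(D) = −12x⁴ ÷ 3x³ = −4x. Subtract (−4x)·D = −12x⁴ + 36x³ + 4x² − 12x. Remainder: 6x³ − 18x² − 2x + 6.
Step 3: lead(6x³ − 18x² − 2x + 6) ÷ lead(D) = 6x³ ÷ 3x³ = 2. Subtract (2)·D = 6x³ − 18x² − 2x + 6. Remainder: 0.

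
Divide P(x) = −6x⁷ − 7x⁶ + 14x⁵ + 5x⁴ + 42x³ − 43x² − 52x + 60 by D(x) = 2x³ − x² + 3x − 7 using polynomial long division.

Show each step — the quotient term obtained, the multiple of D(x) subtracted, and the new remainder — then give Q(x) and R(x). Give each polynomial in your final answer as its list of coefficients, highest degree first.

Q = [-3, -5, 9, 4, -8]; R = [4]

Step 1: lead(−6x⁷ − 7x⁶ + 14x⁵ + 5x⁴ + 42x³ − 43x² − 52x + 60) ÷ lead(D) = −6x⁷ ÷ 2x³ = −3x⁴. Subtract (−3x⁴)·D = −6x⁷ + 3x⁶ − 9x⁵ + 21x⁴. Remainder: −10x⁶ + 23x⁵ − 16x⁴ + 42x³ − 43x² − 52x + 60.
Step 2: lead(−10x⁶ + 23x⁵ − 16x⁴ + 42x³ − 43x² − 52x + 60) ÷ lead(D) = −10x⁶ ÷ 2x³ = −5x³. Subtract (−5x³)·D = −10x⁶ + 5x⁵ − 15x⁴ + 35x³. Remainder: 18x⁵ − x⁴ + 7x³ − 43x² − 52x + 60.
Step 3: lead(18x⁵ − x⁴ + 7x³ − 43x² − 52x + 60) ÷ lead(D) = 18x⁵ ÷ 2x³ = 9x². Subtract (9x²)·D = 18x⁵ − 9x⁴ + 27x³ − 63x². Remainder: 8x⁴ − 20x³ + 20x² − 52x + 60.
Step 4: lead(8x⁴ − 20x³ + 20x² − 52x + 60) ÷ lead(D) = 8x⁴ ÷ 2x³ = 4x. Subtract (4x)·D = 8x⁴ − 4x³ + 12x² − 28x. Remainder: −16x³ + 8x² − 24x + 60.
Step 5: lead(−16x³ + 8x² − 24x + 60) ÷ lead(D) = −16x³ ÷ 2x³ = −8. Subtract (−8)·D = −16x³ + 8x² − 24x + 56. Remainder: 4.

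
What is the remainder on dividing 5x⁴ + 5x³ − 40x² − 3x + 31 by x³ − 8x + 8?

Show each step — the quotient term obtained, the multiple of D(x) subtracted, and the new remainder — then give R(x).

Step 1: lead(5x⁴ + 5x³ − 40x² − 3x + 31) ÷ lead(D) = 5x⁴ ÷ x³ = 5x. Subtract (5x)·D = 5x⁴ − 40x² + 40x. Remainder: 5x³ − 43x + 31.
Step 2: lead(5x³ − 43x + 31) ÷ lead(D) = 5x³ ÷ x³ = 5. Subtract (5)·D = 5x³ − 40x + 40. Remainder: −3x − 9.

R(x) = −3x − 9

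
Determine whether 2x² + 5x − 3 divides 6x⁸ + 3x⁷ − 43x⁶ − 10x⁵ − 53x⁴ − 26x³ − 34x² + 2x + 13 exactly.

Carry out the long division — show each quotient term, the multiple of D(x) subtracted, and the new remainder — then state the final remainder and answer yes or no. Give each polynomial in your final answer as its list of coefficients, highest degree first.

Step 1: lead(6x⁸ + 3x⁷ − 43x⁶ − 10x⁵ − 53x⁴ − 26x³ − 34x² + 2x + 13) ÷ lead(D) = 6x⁸ ÷ 2x² = 3x⁶. Subtract (3x⁶)·D = 6x⁸ + 15x⁷ − 9x⁶. Remainder: −12x⁷ − 34x⁶ − 10x⁵ − 53x⁴ − 26x³ − 34x² + 2x + 13.
Step 2: lead(−12x⁷ − 34x⁶ − 10x⁵ − 53x⁴ − 26x³ − 34x² + 2x + 13) ÷ lead(D) = −12x⁷ ÷ 2x² = −6x⁵. Subtract (−6x⁵)·D = −12x⁷ − 30x⁶ + 18x⁵. Remainder: −4x⁶ − 28x⁵ − 53x⁴ − 26x³ − 34x² + 2x + 13.
Step 3: lead(−4x⁶ − 28x⁵ − 53x⁴ − 26x³ − 34x² + 2x + 13) ÷ lead(D) = −4x⁶ ÷ 2x² = −2x⁴. Subtract (−2x⁴)·D = −4x⁶ − 10x⁵ + 6x⁴. Remainder: −18x⁵ − 59x⁴ − 26x³ − 34x² + 2x + 13.
Step 4: lead(−18x⁵ − 59x⁴ − 26x³ − 34x² + 2x + 13) ÷ lead(D) = −18x⁵ ÷ 2x² = −9x³. Subtract (−9x³)·D = −18x⁵ − 45x⁴ + 27x³. Remainder: −14x⁴ − 53x³ − 34x² + 2x + 13.
Step 5: lead(−14x⁴ − 53x³ − 34x² + 2x + 13) ÷ lead(D) = −14x⁴ ÷ 2x² = −7x². Subtract (−7x²)·D = −14x⁴ − 35x³ + 21x². Remainder: −18x³ − 55x² + 2x + 13.
Step 6: lead(−18x³ − 55x² + 2x + 13) ÷ lead(D) = −18x³ ÷ 2x² = −9x. Subtract (−9x)·D = −18x³ − 45x² + 27x. Remainder: −10x² − 25x + 13.
Step 7: lead(−10x² − 25x + 13) ÷ lead(D) = −10x² ÷ 2x² = −5. Subtract (−5)·D = −10x² − 25x + 15. Remainder: −2.

R = [-2], so D(x) is not a factor of P(x). no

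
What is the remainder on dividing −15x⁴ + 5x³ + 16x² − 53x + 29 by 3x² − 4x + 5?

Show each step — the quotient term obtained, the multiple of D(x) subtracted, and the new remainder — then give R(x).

R(x) = −6

Step 1: lead(−15x⁴ + 5x³ + 16x² − 53x + 29) ÷ lead(D) = −15x⁴ ÷ 3x² = −5x². Subtract (−5x²)·D = −15x⁴ + 20x³ − 25x². Remainder: −15x³ + 41x² − 53x + 29.
Step 2: lead(−15x³ + 41x² − 53x + 29) ÷ lead(D) = −15x³ ÷ 3x² = −5x. Subtract (−5x)·D = −15x³ + 20x² − 25x. Remainder: 21x² − 28x + 29.
Step 3: lead(21x² − 28x + 29) ÷ lead(D) = 21x² ÷ 3x² = 7. Subtract (7)·D = 21x² − 28x + 35. Remainder: −6.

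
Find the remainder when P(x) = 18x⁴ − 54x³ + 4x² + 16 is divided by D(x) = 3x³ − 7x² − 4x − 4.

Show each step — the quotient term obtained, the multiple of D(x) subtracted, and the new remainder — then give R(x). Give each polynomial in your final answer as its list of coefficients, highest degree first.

Step 1: lead(18x⁴ − 54x³ + 4x² + 16) ÷ lead(D) = 18x⁴ ÷ 3x³ = 6x. Subtract (6x)·D = 18x⁴ − 42x³ − 24x² − 24x. Remainder: −12x³ + 28x² + 24x + 16.
Step 2: lead(−12x³ + 28x² + 24x + 16) ÷ lead(D) = −12x³ ÷ 3x³ = −4. Subtract (−4)·D = −12x³ + 28x² + 16x + 16. Remainder: 8x.

R = [8, 0]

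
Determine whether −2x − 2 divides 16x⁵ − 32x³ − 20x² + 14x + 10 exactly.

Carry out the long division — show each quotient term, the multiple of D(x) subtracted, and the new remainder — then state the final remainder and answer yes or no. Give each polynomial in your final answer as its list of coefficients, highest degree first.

Step 1: lead(16x⁵ − 32x³ − 20x² + 14x + 10) ÷ lead(D) = 16x⁵ ÷ −2x = −8x⁴. Subtract (−8x⁴)·D = 16x⁵ + 16x⁴. Remainder: −16x⁴ − 32x³ − 20x² + 14x + 10.
Step 2: lead(−16x⁴ − 32x³ − 20x² + 14x + 10) ÷ lead(D) = −16x⁴ ÷ −2x = 8x³. Subtract (8x³)·D = −16x⁴ − 16x³. Remainder: −16x³ − 20x² + 14x + 10.
Step 3: lead(−16x³ − 20x² + 14x + 10) ÷ lead(D) = −16x³ ÷ −2x = 8x². Subtract (8x²)·D = −16x³ − 16x². Remainder: −4x² + 14x + 10.
Step 4: lead(−4x² + 14x + 10) ÷ lead(D) = −4x² ÷ −2x = 2x. Subtract (2x)·D = −4x² − 4x. Remainder: 18x + 10.
Step 5: lead(18x + 10) ÷ lead(D) = 18x ÷ −2x = −9. Subtract (−9)·D = 18x + 18. Remainder: −8.

R = [-8], so D(x) is not a factor of P(x). no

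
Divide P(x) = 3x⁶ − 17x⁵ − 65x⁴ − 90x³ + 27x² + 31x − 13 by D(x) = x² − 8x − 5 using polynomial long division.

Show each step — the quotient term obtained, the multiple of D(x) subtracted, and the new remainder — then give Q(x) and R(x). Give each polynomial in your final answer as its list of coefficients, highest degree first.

Step 1: lead(3x⁶ − 17x⁵ − 65x⁴ − 90x³ + 27x² + 31x − 13) ÷ lead(D) = 3x⁶ ÷ x² = 3x⁴. Subtract (3x⁴)·D = 3x⁶ − 24x⁵ − 15x⁴. Remainder: 7x⁵ − 50x⁴ − 90x³ + 27x² + 31x − 13.
Step 2: lead(7x⁵ − 50x⁴ − 90x³ + 27x² + 31x − 13) ÷ lead(D) = 7x⁵ ÷ x² = 7x³. Subtract (7x³)·D = 7x⁵ − 56x⁴ − 35x³. Remainder: 6x⁴ − 55x³ + 27x² + 31x − 13.
Step 3: lead(6x⁴ − 55x³ + 27x² + 31x − 13) ÷ lead(D) = 6x⁴ ÷ x² = 6x². Subtract (6x²)·D = 6x⁴ − 48x³ − 30x². Remainder: −7x³ + 57x² + 31x − 13.
Step 4: lead(−7x³ + 57x² + 31x − 13) ÷ lead(D) = −7x³ ÷ x² = −7x. Subtract (−7x)·D = −7x³ + 56x² + 35x. Remainder: x² − 4x − 13.
Step 5: lead(x² − 4x − 13) ÷ lead(D) = x² ÷ x² = 1. Subtract (1)·D = x² − 8x − 5. Remainder: 4x − 8.

Q = [3, 7, 6, -7, 1]; R = [4, -8]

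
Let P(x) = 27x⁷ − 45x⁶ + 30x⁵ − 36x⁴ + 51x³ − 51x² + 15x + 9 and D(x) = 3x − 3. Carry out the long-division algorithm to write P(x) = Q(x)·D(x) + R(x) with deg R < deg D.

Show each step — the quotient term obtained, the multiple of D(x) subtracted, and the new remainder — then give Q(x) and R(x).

Step 1: lead(27x⁷ − 45x⁶ + 30x⁵ − 36x⁴ + 51x³ − 51x² + 15x + 9) ÷ lead(D) = 27x⁷ ÷ 3x = 9x⁶. Subtract (9x⁶)·D = 27x⁷ − 27x⁶. Remainder: −18x⁶ + 30x⁵ − 36x⁴ + 51x³ − 51x² + 15x + 9.
Step 2: lead(−18x⁶ + 30x⁵ − 36x⁴ + 51x³ − 51x² + 15x + 9) ÷ lead(D) = −18x⁶ ÷ 3x = −6x⁵. Subtract (−6x⁵)·D = −18x⁶ + 18x⁵. Remainder: 12x⁵ − 36x⁴ + 51x³ − 51x² + 15x + 9.
Step 3: lead(12x⁵ − 36x⁴ + 51x³ − 51x² + 15x + 9) ÷ lead(D) = 12x⁵ ÷ 3x = 4x⁴. Subtract (4x⁴)·D = 12x⁵ − 12x⁴. Remainder: −24x⁴ + 51x³ − 51x² + 15x + 9.
Step 4: lead(−24x⁴ + 51x³ − 51x² + 15x + 9) ÷ lead(D) = −24x⁴ ÷ 3x = −8x³. Subtract (−8x³)·D = −24x⁴ + 24x³. Remainder: 27x³ − 51x² + 15x + 9.
Step 5: lead(27x³ − 51x² + 15x + 9) ÷ lead(D) = 27x³ ÷ 3x = 9x². Subtract (9x²)·D = 27x³ − 27x². Remainder: −24x² + 15x + 9.
Step 6: lead(−24x² + 15x + 9) ÷ lead(D) = −24x² ÷ 3x = −8x. Subtract (−8x)·D = −24x² + 24x. Remainder: −9x + 9.
Step 7: lead(−9x + 9) ÷ lead(D) = −9x ÷ 3x = −3. Subtract (−3)·D = −9x + 9. Remainder: 0.

Q(x) = 9x⁶ − 6x⁵ + 4x⁴ − 8x³ + 9x² − 8x − 3; R(x) = 0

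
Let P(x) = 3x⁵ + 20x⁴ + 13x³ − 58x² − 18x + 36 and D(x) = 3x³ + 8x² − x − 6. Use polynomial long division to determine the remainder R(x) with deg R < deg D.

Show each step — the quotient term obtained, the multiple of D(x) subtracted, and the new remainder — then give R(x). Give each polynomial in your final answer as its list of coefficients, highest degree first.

Step 1: lead(3x⁵ + 20x⁴ + 13x³ − 58x² − 18x + 36) ÷ lead(D) = 3x⁵ ÷ 3x³ = x². Subtract (x²)·D = 3x⁵ + 8x⁴ − x³ − 6x². Remainder: 12x⁴ + 14x³ − 52x² − 18x + 36.
Step 2: lead(12x⁴ + 14x³ − 52x² − 18x + 36) ÷ lead(D) = 12x⁴ ÷ 3x³ = 4x. Subtract (4x)·D = 12x⁴ + 32x³ − 4x² − 24x. Remainder: −18x³ − 48x² + 6x + 36.
Step 3: lead(−18x³ − 48x² + 6x + 36) ÷ lead(D) = −18x³ ÷ 3x³ = −6. Subtract (−6)·D = −18x³ − 48x² + 6x + 36. Remainder: 0.

R = [0]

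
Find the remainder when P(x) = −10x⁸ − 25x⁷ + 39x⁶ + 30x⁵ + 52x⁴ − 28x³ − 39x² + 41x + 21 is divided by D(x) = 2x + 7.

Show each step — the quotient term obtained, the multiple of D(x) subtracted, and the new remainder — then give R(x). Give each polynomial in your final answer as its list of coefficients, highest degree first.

Step 1: lead(−10x⁸ − 25x⁷ + 39x⁶ + 30x⁵ + 52x⁴ − 28x³ − 39x² + 41x + 21) ÷ lead(D) = −10x⁸ ÷ 2x = −5x⁷. Subtract (−5x⁷)·D = −10x⁸ − 35x⁷. Remainder: 10x⁷ + 39x⁶ + 30x⁵ + 52x⁴ − 28x³ − 39x² + 41x + 21.
Step 2: lead(10x⁷ + 39x⁶ + 30x⁵ + 52x⁴ − 28x³ − 39x² + 41x + 21) ÷ lead(D) = 10x⁷ ÷ 2x = 5x⁶. Subtract (5x⁶)·D = 10x⁷ + 35x⁶. Remainder: 4x⁶ + 30x⁵ + 52x⁴ − 28x³ − 39x² + 41x + 21.
Step 3: lead(4x⁶ + 30x⁵ + 52x⁴ − 28x³ − 39x² + 41x + 21) ÷ lead(D) = 4x⁶ ÷ 2x = 2x⁵. Subtract (2x⁵)·D = 4x⁶ + 14x⁵. Remainder: 16x⁵ + 52x⁴ − 28x³ − 39x² + 41x + 21.
Step 4: lead(16x⁵ + 52x⁴ − 28x³ − 39x² + 41x + 21) ÷ lead(D) = 16x⁵ ÷ 2x = 8x⁴. Subtract (8x⁴)·D = 16x⁵ + 56x⁴. Remainder: −4x⁴ − 28x³ − 39x² + 41x + 21.
Step 5: lead(−4x⁴ − 28x³ − 39x² + 41x + 21) ÷ lead(D) = −4x⁴ ÷ 2x = −2x³. Subtract (−2x³)·D = −4x⁴ − 14x³. Remainder: −14x³ − 39x² + 41x + 21.
Step 6: lead(−14x³ − 39x² + 41x + 21) ÷ lead(D) = −14x³ ÷ 2x = −7x². Subtract (−7x²)·D = −14x³ − 49x². Remainder: 10x² + 41x + 21.
Step 7: lead(10x² + 41x + 21) ÷ lead(D) = 10x² ÷ 2x = 5x. Subtract (5x)·D = 10x² + 35x. Remainder: 6x + 21.
Step 8: lead(6x + 21) ÷ lead(D) = 6x ÷ 2x = 3. Subtract (3)·D = 6x + 21. Remainder: 0.

R = [0]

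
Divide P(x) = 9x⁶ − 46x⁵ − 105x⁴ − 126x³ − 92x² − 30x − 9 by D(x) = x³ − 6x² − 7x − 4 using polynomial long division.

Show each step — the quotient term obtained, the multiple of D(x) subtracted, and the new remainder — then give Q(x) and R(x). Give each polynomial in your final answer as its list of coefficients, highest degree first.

Q = [9, 8, 6, 2]; R = [-6, 8, -1]

Step 1: lead(9x⁶ − 46x⁵ − 105x⁴ − 126x³ − 92x² − 30x − 9) ÷ lead(D) = 9x⁶ ÷ x³ = 9x³. Subtract (9x³)·D = 9x⁶ − 54x⁵ − 63x⁴ − 36x³. Remainder: 8x⁵ − 42x⁴ − 90x³ − 92x² − 30x − 9.
Step 2: lead(8x⁵ − 42x⁴ − 90x³ − 92x² − 30x − 9) ÷ lead(D) = 8x⁵ ÷ x³ = 8x². Subtract (8x²)·D = 8x⁵ − 48x⁴ − 56x³ − 32x². Remainder: 6x⁴ − 34x³ − 60x² − 30x − 9.
Step 3: lead(6x⁴ − 34x³ − 60x² − 30x − 9) ÷ lead(D) = 6x⁴ ÷ x³ = 6x. Subtract (6x)·D = 6x⁴ − 36x³ − 42x² − 24x. Remainder: 2x³ − 18x² − 6x − 9.
Step 4: lead(2x³ − 18x² − 6x − 9) ÷ lead(D) = 2x³ ÷ x³ = 2. Subtract (2)·D = 2x³ − 12x² − 14x − 8. Remainder: −6x² + 8x − 1.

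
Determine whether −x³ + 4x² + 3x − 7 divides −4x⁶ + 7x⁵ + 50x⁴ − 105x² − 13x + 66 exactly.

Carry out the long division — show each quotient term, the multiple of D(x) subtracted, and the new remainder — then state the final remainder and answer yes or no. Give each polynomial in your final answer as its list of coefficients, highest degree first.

Step 1: lead(−4x⁶ + 7x⁵ + 50x⁴ − 105x² − 13x + 66) ÷ lead(D) = −4x⁶ ÷ −x³ = 4x³. Subtract (4x³)·D = −4x⁶ + 16x⁵ + 12x⁴ − 28x³. Remainder: −9x⁵ + 38x⁴ + 28x³ − 105x² − 13x + 66.
Step 2: lead(−9x⁵ + 38x⁴ + 28x³ − 105x² − 13x + 66) ÷ lead(D) = −9x⁵ ÷ −x³ = 9x². Subtract (9x²)·D = −9x⁵ + 36x⁴ + 27x³ − 63x². Remainder: 2x⁴ + x³ − 42x² − 13x + 66.
Step 3: lead(2x⁴ + x³ − 42x² − 13x + 66) ÷ lead(D) = 2x⁴ ÷ −x³ = −2x. Subtract (−2x)·D = 2x⁴ − 8x³ − 6x² + 14x. Remainder: 9x³ − 36x² − 27x + 66.
Step 4: lead(9x³ − 36x² − 27x + 66) ÷ lead(D) = 9x³ ÷ −x³ = −9. Subtract (−9)·D = 9x³ − 36x² − 27x + 63. Remainder: 3.

R = [3], so D(x) is not a factor of P(x). no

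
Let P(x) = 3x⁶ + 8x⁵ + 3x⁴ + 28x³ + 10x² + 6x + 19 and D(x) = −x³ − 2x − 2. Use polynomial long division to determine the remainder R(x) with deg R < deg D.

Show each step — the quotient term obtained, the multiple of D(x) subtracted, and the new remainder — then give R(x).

Step 1: lead(3x⁶ + 8x⁵ + 3x⁴ + 28x³ + 10x² + 6x + 19) ÷ lead(D) = 3x⁶ ÷ −x³ = −3x³. Subtract (−3x³)·D = 3x⁶ + 6x⁴ + 6x³. Remainder: 8x⁵ − 3x⁴ + 22x³ + 10x² + 6x + 19.
Step 2: lead(8x⁵ − 3x⁴ + 22x³ + 10x² + 6x + 19) ÷ lead(D) = 8x⁵ ÷ −x³ = −8x². Subtract (−8x²)·D = 8x⁵ + 16x³ + 16x². Remainder: −3x⁴ + 6x³ − 6x² + 6x + 19.
Step 3: lead(−3x⁴ + 6x³ − 6x² + 6x + 19) ÷ lead(D) = −3x⁴ ÷ −x³ = 3x. Subtract (3x)·D = −3x⁴ − 6x² − 6x. Remainder: 6x³ + 12x + 19.
Step 4: lead(6x³ + 12x + 19) ÷ lead(D) = 6x³ ÷ −x³ = −6. Subtract (−6)·D = 6x³ + 12x + 12. Remainder: 7.

R(x) = 7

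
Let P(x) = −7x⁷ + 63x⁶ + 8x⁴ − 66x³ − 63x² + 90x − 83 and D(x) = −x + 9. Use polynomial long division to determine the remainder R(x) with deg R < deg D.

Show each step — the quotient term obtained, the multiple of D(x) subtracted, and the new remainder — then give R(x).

Step 1: lead(−7x⁷ + 63x⁶ + 8x⁴ − 66x³ − 63x² + 90x − 83) ÷ lead(D) = −7x⁷ ÷ −x = 7x⁶. Subtract (7x⁶)·D = −7x⁷ + 63x⁶. Remainder: 8x⁴ − 66x³ − 63x² + 90x − 83.
Step 2: lead(8x⁴ − 66x³ − 63x² + 90x − 83) ÷ lead(D) = 8x⁴ ÷ −x = −8x³. Subtract (−8x³)·D = 8x⁴ − 72x³. Remainder: 6x³ − 63x² + 90x − 83.
Step 3: lead(6x³ − 63x² + 90x − 83) ÷ lead(D) = 6x³ ÷ −x = −6x². Subtract (−6x²)·D = 6x³ − 54x². Remainder: −9x² + 90x − 83.
Step 4: lead(−9x² + 90x − 83) ÷ lead(D) = −9x² ÷ −x = 9x. Subtract (9x)·D = −9x² + 81x. Remainder: 9x − 83.
Step 5: lead(9x − 83) ÷ lead(D) = 9x ÷ −x = −9. Subtract (−9)·D = 9x − 81. Remainder: −2.

R(x) = −2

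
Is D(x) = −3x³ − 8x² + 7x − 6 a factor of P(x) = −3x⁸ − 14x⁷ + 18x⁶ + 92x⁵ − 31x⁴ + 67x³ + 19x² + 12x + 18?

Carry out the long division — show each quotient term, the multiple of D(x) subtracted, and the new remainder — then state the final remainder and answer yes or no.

R(x) = −x² + 9x, so D(x) is not a factor of P(x). no

Step 1: lead(−3x⁸ − 14x⁷ + 18x⁶ + 92x⁵ − 31x⁴ + 67x³ + 19x² + 12x + 18) ÷ lead(D) = −3x⁸ ÷ −3x³ = x⁵. Subtract (x⁵)·D = −3x⁸ − 8x⁷ + 7x⁶ − 6x⁵. Remainder: −6x⁷ + 11x⁶ + 98x⁵ − 31x⁴ + 67x³ + 19x² + 12x + 18.
Step 2: lead(−6x⁷ + 11x⁶ + 98x⁵ − 31x⁴ + 67x³ + 19x² + 12x + 18) ÷ lead(D) = −6x⁷ ÷ −3x³ = 2x⁴. Subtract (2x⁴)·D = −6x⁷ − 16x⁶ + 14x⁵ − 12x⁴. Remainder: 27x⁶ + 84x⁵ − 19x⁴ + 67x³ + 19x² + 12x + 18.
Step 3: lead(27x⁶ + 84x⁵ − 19x⁴ + 67x³ + 19x² + 12x + 18) ÷ lead(D) = 27x⁶ ÷ −3x³ = −9x³. Subtract (−9x³)·D = 27x⁶ + 72x⁵ − 63x⁴ + 54x³. Remainder: 12x⁵ + 44x⁴ + 13x³ + 19x² + 12x + 18.
Step 4: lead(12x⁵ + 44x⁴ + 13x³ + 19x² + 12x + 18) ÷ lead(D) = 12x⁵ ÷ −3x³ = −4x². Subtract (−4x²)·D = 12x⁵ + 32x⁴ − 28x³ + 24x². Remainder: 12x⁴ + 41x³ − 5x² + 12x + 18.
Step 5: lead(12x⁴ + 41x³ − 5x² + 12x + 18) ÷ lead(D) = 12x⁴ ÷ −3x³ = −4x. Subtract (−4x)·D = 12x⁴ + 32x³ − 28x² + 24x. Remainder: 9x³ + 23x² − 12x + 18.
Step 6: lead(9x³ + 23x² − 12x + 18) ÷ lead(D) = 9x³ ÷ −3x³ = −3. Subtract (−3)·D = 9x³ + 24x² − 21x + 18. Remainder: −x² + 9x.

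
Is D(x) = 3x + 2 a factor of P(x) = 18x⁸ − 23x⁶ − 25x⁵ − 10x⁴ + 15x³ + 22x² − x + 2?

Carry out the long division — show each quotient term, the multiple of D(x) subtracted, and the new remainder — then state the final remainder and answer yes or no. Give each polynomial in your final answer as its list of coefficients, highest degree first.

Step 1: lead(18x⁸ − 23x⁶ − 25x⁵ − 10x⁴ + 15x³ + 22x² − x + 2) ÷ lead(D) = 18x⁸ ÷ 3x = 6x⁷. Subtract (6x⁷)·D = 18x⁸ + 12x⁷. Remainder: −12x⁷ − 23x⁶ − 25x⁵ − 10x⁴ + 15x³ + 22x² − x + 2.
Step 2: lead(−12x⁷ − 23x⁶ − 25x⁵ − 10x⁴ + 15x³ + 22x² − x + 2) ÷ lead(D) = −12x⁷ ÷ 3x = −4x⁶. Subtract (−4x⁶)·D = −12x⁷ − 8x⁶. Remainder: −15x⁶ − 25x⁵ − 10x⁴ + 15x³ + 22x² − x + 2.
Step 3: lead(−15x⁶ − 25x⁵ − 10x⁴ + 15x³ + 22x² − x + 2) ÷ lead(D) = −15x⁶ ÷ 3x = −5x⁵. Subtract (−5x⁵)·D = −15x⁶ − 10x⁵. Remainder: −15x⁵ − 10x⁴ + 15x³ + 22x² − x + 2.
Step 4: lead(−15x⁵ − 10x⁴ + 15x³ + 22x² − x + 2) ÷ lead(D) = −15x⁵ ÷ 3x = −5x⁴. Subtract (−5x⁴)·D = −15x⁵ − 10x⁴. Remainder: 15x³ + 22x² − x + 2.
Step 5: lead(15x³ + 22x² − x + 2) ÷ lead(D) = 15x³ ÷ 3x = 5x². Subtract (5x²)·D = 15x³ + 10x². Remainder: 12x² − x + 2.
Step 6: lead(12x² − x + 2) ÷ lead(D) = 12x² ÷ 3x = 4x. Subtract (4x)·D = 12x² + 8x. Remainder: −9x + 2.
Step 7: lead(−9x + 2) ÷ lead(D) = −9x ÷ 3x = −3. Subtract (−3)·D = −9x − 6. Remainder: 8.

R = [8], so D(x) is not a factor of P(x). no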